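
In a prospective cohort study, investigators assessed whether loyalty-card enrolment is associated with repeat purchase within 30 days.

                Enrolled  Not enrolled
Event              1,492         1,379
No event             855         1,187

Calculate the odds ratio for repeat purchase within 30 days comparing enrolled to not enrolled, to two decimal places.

1.50

Reading the table with exposure as columns: a = 1492 (Enrolled, case), b = 855 (Enrolled, non-case), c = 1379 (Not enrolled, case), d = 1187.
OR = (a·d)/(b·c) = (1492 × 1187) / (855 × 1379) = 1771004 / 1179045 = 1.50207
The odds of repeat purchase within 30 days are about 1.50 times as high in the enrolled group.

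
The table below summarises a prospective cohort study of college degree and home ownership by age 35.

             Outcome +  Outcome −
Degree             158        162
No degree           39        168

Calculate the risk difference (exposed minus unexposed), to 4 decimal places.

0.3053

Cells: a = 158, b = 162, c = 39, d = 168.
Risk in exposed = 158/320 = 0.493750; risk in unexposed = 39/207 = 0.188406.
Risk difference = 0.493750 − 0.188406 = 0.305344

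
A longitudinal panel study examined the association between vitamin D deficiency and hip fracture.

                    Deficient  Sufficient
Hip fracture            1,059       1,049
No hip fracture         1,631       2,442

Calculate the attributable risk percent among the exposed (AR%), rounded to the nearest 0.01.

23.67

Reading the table with exposure as columns: a = 1059 (Deficient, case), b = 1631 (Deficient, non-case), c = 1049 (Sufficient, case), d = 2442.
Risk in exposed = 1059/2690 = 0.39368; risk in unexposed = 1049/3491 = 0.30049.
RR = 0.39368/0.30049 = 1.31014
AR% = (RR − 1)/RR × 100 = (1.31014 − 1)/1.31014 × 100 = 23.6723%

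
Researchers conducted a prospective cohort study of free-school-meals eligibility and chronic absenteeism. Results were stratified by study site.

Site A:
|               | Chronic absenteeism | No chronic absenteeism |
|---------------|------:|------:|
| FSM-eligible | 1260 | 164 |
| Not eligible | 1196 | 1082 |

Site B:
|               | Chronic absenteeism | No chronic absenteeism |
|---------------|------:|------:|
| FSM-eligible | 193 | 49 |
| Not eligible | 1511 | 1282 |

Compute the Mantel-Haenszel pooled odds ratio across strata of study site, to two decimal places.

OR_MH = Σ(aᵢdᵢ/nᵢ) / Σ(bᵢcᵢ/nᵢ), where nᵢ is the stratum total.
Stratum 1 (Site A): n = 3702; a·d/n = 1260·1082/3702 = 368.2658; b·c/n = 164·1196/3702 = 52.9833
Stratum 2 (Site B): n = 3035; a·d/n = 193·1282/3035 = 81.5242; b·c/n = 49·1511/3035 = 24.3951
OR_MH = (368.2658 + 81.5242) / (52.9833 + 24.3951) = 449.7900 / 77.3783 = 5.81287

5.81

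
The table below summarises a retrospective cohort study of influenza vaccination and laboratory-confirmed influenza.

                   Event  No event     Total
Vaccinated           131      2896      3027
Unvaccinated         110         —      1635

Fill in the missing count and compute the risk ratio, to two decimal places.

The missing cell is in the unexposed row: 1635 − 110 = 1525.
So a = 131, b = 2896, c = 110, d = 1525.
RR = [a/(a+b)] / [c/(c+d)] = (131/3027) / (110/1635) = 0.04328/0.06728 = 0.64326

0.64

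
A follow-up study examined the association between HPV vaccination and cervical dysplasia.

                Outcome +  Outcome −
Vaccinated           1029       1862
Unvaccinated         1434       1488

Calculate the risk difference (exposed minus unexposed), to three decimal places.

Cells: a = 1029, b = 1862, c = 1434, d = 1488.
Risk in exposed = 1029/2891 = 0.355932; risk in unexposed = 1434/2922 = 0.490760.
Risk difference = 0.355932 − 0.490760 = -0.134828

-0.135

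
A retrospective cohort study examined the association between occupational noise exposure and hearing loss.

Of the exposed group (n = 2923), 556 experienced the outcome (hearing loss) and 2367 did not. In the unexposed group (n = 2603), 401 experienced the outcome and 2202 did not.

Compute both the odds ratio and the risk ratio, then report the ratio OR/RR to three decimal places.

From the description: a = 556, b = 2367, c = 401, d = 2202.
OR = (556·2202)/(2367·401) = 1224312/949167 = 1.28988
Risk in exposed = 556/2923 = 0.19022; risk in unexposed = 401/2603 = 0.15405; RR = 1.23474
OR/RR = 1.28988 / 1.23474 = 1.04466
The outcome is not rare, so the OR lies further from 1 than the RR.

1.045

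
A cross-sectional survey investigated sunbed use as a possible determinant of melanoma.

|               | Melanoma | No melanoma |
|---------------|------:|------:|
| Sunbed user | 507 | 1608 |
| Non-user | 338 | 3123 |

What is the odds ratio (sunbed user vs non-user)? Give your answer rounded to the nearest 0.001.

Cells: a = 507, b = 1608, c = 338, d = 3123.
OR = (a·d)/(b·c) = (507 × 3123) / (1608 × 338) = 1583361 / 543504 = 2.91325
The odds of melanoma are about 2.91 times as high in the sunbed user group.

2.913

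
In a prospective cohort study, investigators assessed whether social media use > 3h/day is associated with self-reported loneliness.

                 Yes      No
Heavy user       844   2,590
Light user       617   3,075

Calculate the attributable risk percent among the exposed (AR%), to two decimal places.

32.00

Cells: a = 844, b = 2590, c = 617, d = 3075.
Risk in exposed = 844/3434 = 0.24578; risk in unexposed = 617/3692 = 0.16712.
RR = 0.24578/0.16712 = 1.47068
AR% = (RR − 1)/RR × 100 = (1.47068 − 1)/1.47068 × 100 = 32.0043%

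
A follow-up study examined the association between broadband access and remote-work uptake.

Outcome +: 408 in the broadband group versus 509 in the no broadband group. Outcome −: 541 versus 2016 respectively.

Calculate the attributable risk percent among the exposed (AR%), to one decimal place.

From the description: a = 408, b = 541, c = 509, d = 2016.
Risk in exposed = 408/949 = 0.42993; risk in unexposed = 509/2525 = 0.20158.
RR = 0.42993/0.20158 = 2.13274
AR% = (RR − 1)/RR × 100 = (2.13274 − 1)/2.13274 × 100 = 53.1119%

53.1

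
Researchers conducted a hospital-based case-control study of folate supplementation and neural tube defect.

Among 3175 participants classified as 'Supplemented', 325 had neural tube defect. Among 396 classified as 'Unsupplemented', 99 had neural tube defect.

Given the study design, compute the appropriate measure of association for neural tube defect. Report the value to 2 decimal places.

0.34

From the description: a = 325, b = 2850, c = 99, d = 297.
This is a hospital-based case-control study: participants were sampled on outcome status, so risks in the source population cannot be estimated directly — relative risk is not valid here. The odds ratio is the appropriate measure.
OR = (a·d)/(b·c) = (325 × 297) / (2850 × 99) = 96525 / 282150 = 0.34211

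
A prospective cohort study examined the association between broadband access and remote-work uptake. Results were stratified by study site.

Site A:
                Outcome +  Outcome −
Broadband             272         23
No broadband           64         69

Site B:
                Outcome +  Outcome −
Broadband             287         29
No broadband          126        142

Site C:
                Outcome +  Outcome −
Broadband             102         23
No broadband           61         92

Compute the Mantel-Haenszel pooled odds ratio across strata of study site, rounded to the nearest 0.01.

OR_MH = Σ(aᵢdᵢ/nᵢ) / Σ(bᵢcᵢ/nᵢ), where nᵢ is the stratum total.
Stratum 1 (Site A): n = 428; a·d/n = 272·69/428 = 43.8505; b·c/n = 23·64/428 = 3.4393
Stratum 2 (Site B): n = 584; a·d/n = 287·142/584 = 69.7842; b·c/n = 29·126/584 = 6.2568
Stratum 3 (Site C): n = 278; a·d/n = 102·92/278 = 33.7554; b·c/n = 23·61/278 = 5.0468
OR_MH = (43.8505 + 69.7842 + 33.7554) / (3.4393 + 6.2568 + 5.0468) = 147.3901 / 14.7429 = 9.99739

10.00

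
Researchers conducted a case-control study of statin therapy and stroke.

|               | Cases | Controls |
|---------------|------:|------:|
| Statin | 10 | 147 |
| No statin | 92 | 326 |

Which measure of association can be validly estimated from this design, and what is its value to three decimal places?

Cells: a = 10, b = 147, c = 92, d = 326.
This is a case-control study: participants were sampled on outcome status, so risks in the source population cannot be estimated directly — relative risk is not valid here. The odds ratio is the appropriate measure.
OR = (a·d)/(b·c) = (10 × 326) / (147 × 92) = 3260 / 13524 = 0.24105

0.241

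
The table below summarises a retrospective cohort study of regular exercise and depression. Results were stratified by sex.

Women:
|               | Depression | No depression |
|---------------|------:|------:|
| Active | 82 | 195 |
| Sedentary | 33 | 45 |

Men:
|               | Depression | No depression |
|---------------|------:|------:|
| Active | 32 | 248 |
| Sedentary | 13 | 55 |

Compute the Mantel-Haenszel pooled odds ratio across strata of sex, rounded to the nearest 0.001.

0.564

OR_MH = Σ(aᵢdᵢ/nᵢ) / Σ(bᵢcᵢ/nᵢ), where nᵢ is the stratum total.
Stratum 1 (Women): n = 355; a·d/n = 82·45/355 = 10.3944; b·c/n = 195·33/355 = 18.1268
Stratum 2 (Men): n = 348; a·d/n = 32·55/348 = 5.0575; b·c/n = 248·13/348 = 9.2644
OR_MH = (10.3944 + 5.0575) / (18.1268 + 9.2644) = 15.4518 / 27.3911 = 0.56412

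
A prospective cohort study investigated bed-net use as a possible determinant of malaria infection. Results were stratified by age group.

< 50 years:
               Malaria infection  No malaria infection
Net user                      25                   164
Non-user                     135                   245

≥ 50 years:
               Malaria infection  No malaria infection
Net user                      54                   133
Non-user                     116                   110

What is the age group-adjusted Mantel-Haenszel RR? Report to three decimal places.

0.475

RR_MH = Σ(aᵢ·n₀ᵢ/nᵢ) / Σ(cᵢ·n₁ᵢ/nᵢ), with n₁ᵢ = aᵢ+bᵢ (exposed), n₀ᵢ = cᵢ+dᵢ (unexposed), nᵢ = n₁ᵢ+n₀ᵢ.
Stratum 1 (< 50 years): n₁ = 189, n₀ = 380, n = 569; a·n₀/n = 25·380/569 = 16.6960; c·n₁/n = 135·189/569 = 44.8418
Stratum 2 (≥ 50 years): n₁ = 187, n₀ = 226, n = 413; a·n₀/n = 54·226/413 = 29.5496; c·n₁/n = 116·187/413 = 52.5230
RR_MH = (16.6960 + 29.5496) / (44.8418 + 52.5230) = 46.2456 / 97.3648 = 0.47497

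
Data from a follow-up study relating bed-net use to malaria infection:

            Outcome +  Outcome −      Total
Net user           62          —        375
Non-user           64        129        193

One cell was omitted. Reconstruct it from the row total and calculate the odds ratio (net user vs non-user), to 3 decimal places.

The missing cell is in the exposed row: 375 − 62 = 313.
So a = 62, b = 313, c = 64, d = 129.
OR = (a·d)/(b·c) = (62 × 129) / (313 × 64) = 7998 / 20032 = 0.39926

0.399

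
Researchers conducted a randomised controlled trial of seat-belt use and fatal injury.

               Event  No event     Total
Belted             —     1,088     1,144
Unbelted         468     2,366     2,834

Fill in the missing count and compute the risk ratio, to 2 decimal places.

The missing cell is in the exposed row: 1144 − 1088 = 56.
So a = 56, b = 1088, c = 468, d = 2366.
RR = [a/(a+b)] / [c/(c+d)] = (56/1144) / (468/2834) = 0.04895/0.16514 = 0.29643

0.30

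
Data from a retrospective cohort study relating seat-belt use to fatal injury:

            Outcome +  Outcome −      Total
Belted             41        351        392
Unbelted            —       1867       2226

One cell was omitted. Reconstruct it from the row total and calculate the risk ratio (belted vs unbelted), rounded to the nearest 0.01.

The missing cell is in the unexposed row: 2226 − 1867 = 359.
So a = 41, b = 351, c = 359, d = 1867.
RR = [a/(a+b)] / [c/(c+d)] = (41/392) / (359/2226) = 0.10459/0.16128 = 0.64853

0.65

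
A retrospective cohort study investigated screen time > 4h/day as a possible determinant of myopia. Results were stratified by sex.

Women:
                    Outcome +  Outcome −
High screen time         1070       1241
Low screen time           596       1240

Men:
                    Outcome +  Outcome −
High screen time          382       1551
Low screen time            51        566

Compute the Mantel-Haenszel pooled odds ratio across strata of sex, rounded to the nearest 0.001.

1.933

OR_MH = Σ(aᵢdᵢ/nᵢ) / Σ(bᵢcᵢ/nᵢ), where nᵢ is the stratum total.
Stratum 1 (Women): n = 4147; a·d/n = 1070·1240/4147 = 319.9421; b·c/n = 1241·596/4147 = 178.3545
Stratum 2 (Men): n = 2550; a·d/n = 382·566/2550 = 84.7890; b·c/n = 1551·51/2550 = 31.0200
OR_MH = (319.9421 + 84.7890) / (178.3545 + 31.0200) = 404.7311 / 209.3745 = 1.93305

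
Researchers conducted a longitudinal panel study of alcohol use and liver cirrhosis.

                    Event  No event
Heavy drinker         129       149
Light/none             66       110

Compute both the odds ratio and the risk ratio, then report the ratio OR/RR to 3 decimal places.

1.166

Cells: a = 129, b = 149, c = 66, d = 110.
OR = (129·110)/(149·66) = 14190/9834 = 1.44295
Risk in exposed = 129/278 = 0.46403; risk in unexposed = 66/176 = 0.37500; RR = 1.23741
OR/RR = 1.44295 / 1.23741 = 1.16611
The outcome is not rare, so the OR lies further from 1 than the RR.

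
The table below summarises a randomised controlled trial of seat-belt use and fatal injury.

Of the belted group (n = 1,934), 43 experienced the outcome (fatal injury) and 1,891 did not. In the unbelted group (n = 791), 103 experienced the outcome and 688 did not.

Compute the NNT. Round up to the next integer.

Risk in treated group = 43/1934 = 0.02223; risk in control = 103/791 = 0.13021.
Absolute risk reduction = 0.13021 − 0.02223 = 0.10798
NNT = 1 / ARR = 1 / 0.10798 = 9.261 → round up → 10

10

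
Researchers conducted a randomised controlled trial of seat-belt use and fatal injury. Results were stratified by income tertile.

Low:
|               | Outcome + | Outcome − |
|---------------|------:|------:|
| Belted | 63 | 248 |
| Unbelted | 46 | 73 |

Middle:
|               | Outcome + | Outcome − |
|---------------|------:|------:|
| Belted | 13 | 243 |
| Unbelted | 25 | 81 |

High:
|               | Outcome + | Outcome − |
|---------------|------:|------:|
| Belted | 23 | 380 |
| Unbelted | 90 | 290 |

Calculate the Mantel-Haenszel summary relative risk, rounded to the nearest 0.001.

0.333

RR_MH = Σ(aᵢ·n₀ᵢ/nᵢ) / Σ(cᵢ·n₁ᵢ/nᵢ), with n₁ᵢ = aᵢ+bᵢ (exposed), n₀ᵢ = cᵢ+dᵢ (unexposed), nᵢ = n₁ᵢ+n₀ᵢ.
Stratum 1 (Low): n₁ = 311, n₀ = 119, n = 430; a·n₀/n = 63·119/430 = 17.4349; c·n₁/n = 46·311/430 = 33.2698
Stratum 2 (Middle): n₁ = 256, n₀ = 106, n = 362; a·n₀/n = 13·106/362 = 3.8066; c·n₁/n = 25·256/362 = 17.6796
Stratum 3 (High): n₁ = 403, n₀ = 380, n = 783; a·n₀/n = 23·380/783 = 11.1622; c·n₁/n = 90·403/783 = 46.3218
RR_MH = (17.4349 + 3.8066 + 11.1622) / (33.2698 + 17.6796 + 46.3218) = 32.4037 / 97.2712 = 0.33313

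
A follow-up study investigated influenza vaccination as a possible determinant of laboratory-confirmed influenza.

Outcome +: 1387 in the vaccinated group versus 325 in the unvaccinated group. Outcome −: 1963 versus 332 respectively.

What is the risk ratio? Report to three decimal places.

0.837

From the description: a = 1387, b = 1963, c = 325, d = 332.
Risk in exposed = 1387/3350 = 0.41403; risk in unexposed = 325/657 = 0.49467.
RR = 0.41403 / 0.49467 = 0.83698
The risk is 16% lower among the exposed than among the unexposed.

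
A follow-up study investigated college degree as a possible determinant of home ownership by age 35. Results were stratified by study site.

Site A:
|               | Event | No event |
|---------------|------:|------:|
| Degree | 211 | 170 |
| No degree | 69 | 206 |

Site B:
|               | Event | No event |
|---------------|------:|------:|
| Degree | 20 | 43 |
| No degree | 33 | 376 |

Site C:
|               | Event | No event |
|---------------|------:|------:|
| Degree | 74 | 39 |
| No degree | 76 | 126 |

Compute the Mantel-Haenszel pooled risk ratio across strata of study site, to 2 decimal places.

2.14

RR_MH = Σ(aᵢ·n₀ᵢ/nᵢ) / Σ(cᵢ·n₁ᵢ/nᵢ), with n₁ᵢ = aᵢ+bᵢ (exposed), n₀ᵢ = cᵢ+dᵢ (unexposed), nᵢ = n₁ᵢ+n₀ᵢ.
Stratum 1 (Site A): n₁ = 381, n₀ = 275, n = 656; a·n₀/n = 211·275/656 = 88.4527; c·n₁/n = 69·381/656 = 40.0747
Stratum 2 (Site B): n₁ = 63, n₀ = 409, n = 472; a·n₀/n = 20·409/472 = 17.3305; c·n₁/n = 33·63/472 = 4.4047
Stratum 3 (Site C): n₁ = 113, n₀ = 202, n = 315; a·n₀/n = 74·202/315 = 47.4540; c·n₁/n = 76·113/315 = 27.2635
RR_MH = (88.4527 + 17.3305 + 47.4540) / (40.0747 + 4.4047 + 27.2635) = 153.2372 / 71.7428 = 2.13592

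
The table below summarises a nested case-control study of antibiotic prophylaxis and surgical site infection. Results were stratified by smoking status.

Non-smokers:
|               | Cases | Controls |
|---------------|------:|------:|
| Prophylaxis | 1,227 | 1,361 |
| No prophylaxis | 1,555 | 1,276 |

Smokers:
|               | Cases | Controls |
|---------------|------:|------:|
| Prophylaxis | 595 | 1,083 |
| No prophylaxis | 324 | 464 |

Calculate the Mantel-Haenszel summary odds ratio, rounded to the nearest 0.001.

0.752

OR_MH = Σ(aᵢdᵢ/nᵢ) / Σ(bᵢcᵢ/nᵢ), where nᵢ is the stratum total.
Stratum 1 (Non-smokers): n = 5419; a·d/n = 1227·1276/5419 = 288.9190; b·c/n = 1361·1555/5419 = 390.5435
Stratum 2 (Smokers): n = 2466; a·d/n = 595·464/2466 = 111.9546; b·c/n = 1083·324/2466 = 142.2920
OR_MH = (288.9190 + 111.9546) / (390.5435 + 142.2920) = 400.8736 / 532.8354 = 0.75234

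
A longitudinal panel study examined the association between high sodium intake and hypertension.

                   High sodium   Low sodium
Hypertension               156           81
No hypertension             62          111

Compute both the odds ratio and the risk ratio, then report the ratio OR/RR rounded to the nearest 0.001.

2.033

Reading the table with exposure as columns: a = 156 (High sodium, case), b = 62 (High sodium, non-case), c = 81 (Low sodium, case), d = 111.
OR = (156·111)/(62·81) = 17316/5022 = 3.44803
Risk in exposed = 156/218 = 0.71560; risk in unexposed = 81/192 = 0.42188; RR = 1.69623
OR/RR = 3.44803 / 1.69623 = 2.03276
The outcome is not rare, so the OR lies further from 1 than the RR.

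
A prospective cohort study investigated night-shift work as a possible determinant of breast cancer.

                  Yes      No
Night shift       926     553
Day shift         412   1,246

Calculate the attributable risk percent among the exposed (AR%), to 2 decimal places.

Cells: a = 926, b = 553, c = 412, d = 1246.
Risk in exposed = 926/1479 = 0.62610; risk in unexposed = 412/1658 = 0.24849.
RR = 0.62610/0.24849 = 2.51959
AR% = (RR − 1)/RR × 100 = (2.51959 − 1)/2.51959 × 100 = 60.3110%

60.31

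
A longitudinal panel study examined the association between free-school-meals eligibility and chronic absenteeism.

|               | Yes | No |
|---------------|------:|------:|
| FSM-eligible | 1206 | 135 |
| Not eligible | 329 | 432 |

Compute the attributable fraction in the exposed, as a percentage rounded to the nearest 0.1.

51.9

Cells: a = 1206, b = 135, c = 329, d = 432.
Risk in exposed = 1206/1341 = 0.89933; risk in unexposed = 329/761 = 0.43233.
RR = 0.89933/0.43233 = 2.08021
AR% = (RR − 1)/RR × 100 = (2.08021 − 1)/2.08021 × 100 = 51.9279%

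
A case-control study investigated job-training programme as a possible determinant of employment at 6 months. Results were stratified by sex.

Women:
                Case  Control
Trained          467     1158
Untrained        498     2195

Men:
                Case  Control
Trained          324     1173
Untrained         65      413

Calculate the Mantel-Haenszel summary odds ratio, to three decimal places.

1.772

OR_MH = Σ(aᵢdᵢ/nᵢ) / Σ(bᵢcᵢ/nᵢ), where nᵢ is the stratum total.
Stratum 1 (Women): n = 4318; a·d/n = 467·2195/4318 = 237.3935; b·c/n = 1158·498/4318 = 133.5535
Stratum 2 (Men): n = 1975; a·d/n = 324·413/1975 = 67.7529; b·c/n = 1173·65/1975 = 38.6051
OR_MH = (237.3935 + 67.7529) / (133.5535 + 38.6051) = 305.1464 / 172.1586 = 1.77247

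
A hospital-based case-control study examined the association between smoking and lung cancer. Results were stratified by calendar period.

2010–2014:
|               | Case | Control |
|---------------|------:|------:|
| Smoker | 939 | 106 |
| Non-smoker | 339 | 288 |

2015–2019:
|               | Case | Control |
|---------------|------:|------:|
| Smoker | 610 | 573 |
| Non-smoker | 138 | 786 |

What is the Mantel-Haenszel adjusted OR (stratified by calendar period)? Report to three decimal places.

6.596

OR_MH = Σ(aᵢdᵢ/nᵢ) / Σ(bᵢcᵢ/nᵢ), where nᵢ is the stratum total.
Stratum 1 (2010–2014): n = 1672; a·d/n = 939·288/1672 = 161.7416; b·c/n = 106·339/1672 = 21.4916
Stratum 2 (2015–2019): n = 2107; a·d/n = 610·786/2107 = 227.5558; b·c/n = 573·138/2107 = 37.5292
OR_MH = (161.7416 + 227.5558) / (21.4916 + 37.5292) = 389.2974 / 59.0208 = 6.59593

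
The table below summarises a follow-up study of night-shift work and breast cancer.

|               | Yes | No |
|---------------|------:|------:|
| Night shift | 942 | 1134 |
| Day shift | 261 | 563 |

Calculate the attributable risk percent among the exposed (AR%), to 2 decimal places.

30.19

Cells: a = 942, b = 1134, c = 261, d = 563.
Risk in exposed = 942/2076 = 0.45376; risk in unexposed = 261/824 = 0.31675.
RR = 0.45376/0.31675 = 1.43255
AR% = (RR − 1)/RR × 100 = (1.43255 − 1)/1.43255 × 100 = 30.1945%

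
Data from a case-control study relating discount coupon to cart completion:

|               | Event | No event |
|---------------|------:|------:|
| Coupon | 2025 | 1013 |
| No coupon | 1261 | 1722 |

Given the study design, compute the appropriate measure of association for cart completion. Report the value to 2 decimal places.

Cells: a = 2025, b = 1013, c = 1261, d = 1722.
This is a case-control study: participants were sampled on outcome status, so risks in the source population cannot be estimated directly — relative risk is not valid here. The odds ratio is the appropriate measure.
OR = (a·d)/(b·c) = (2025 × 1722) / (1013 × 1261) = 3487050 / 1277393 = 2.72982

2.73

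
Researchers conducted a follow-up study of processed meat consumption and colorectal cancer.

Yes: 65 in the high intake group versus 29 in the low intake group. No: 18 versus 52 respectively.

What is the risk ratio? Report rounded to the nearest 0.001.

From the description: a = 65, b = 18, c = 29, d = 52.
Risk in exposed = 65/83 = 0.78313; risk in unexposed = 29/81 = 0.35802.
RR = 0.78313 / 0.35802 = 2.18737
The risk among the exposed is 2.19 times that among the unexposed.

2.187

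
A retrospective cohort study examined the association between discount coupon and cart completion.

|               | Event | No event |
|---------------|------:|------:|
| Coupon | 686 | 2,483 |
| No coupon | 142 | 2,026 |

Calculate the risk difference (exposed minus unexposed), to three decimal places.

0.151

Cells: a = 686, b = 2483, c = 142, d = 2026.
Risk in exposed = 686/3169 = 0.216472; risk in unexposed = 142/2168 = 0.065498.
Risk difference = 0.216472 − 0.065498 = 0.150974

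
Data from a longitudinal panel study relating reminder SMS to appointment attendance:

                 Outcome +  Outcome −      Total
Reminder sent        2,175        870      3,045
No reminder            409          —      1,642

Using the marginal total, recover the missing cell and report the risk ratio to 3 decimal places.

The missing cell is in the unexposed row: 1642 − 409 = 1233.
So a = 2175, b = 870, c = 409, d = 1233.
RR = [a/(a+b)] / [c/(c+d)] = (2175/3045) / (409/1642) = 0.71429/0.24909 = 2.86762

2.868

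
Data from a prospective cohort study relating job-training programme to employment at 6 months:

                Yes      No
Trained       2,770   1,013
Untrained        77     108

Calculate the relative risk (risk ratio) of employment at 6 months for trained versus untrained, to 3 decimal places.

Cells: a = 2770, b = 1013, c = 77, d = 108.
Risk in exposed = 2770/3783 = 0.73222; risk in unexposed = 77/185 = 0.41622.
RR = 0.73222 / 0.41622 = 1.75924
The risk among the exposed is 1.76 times that among the unexposed.

1.759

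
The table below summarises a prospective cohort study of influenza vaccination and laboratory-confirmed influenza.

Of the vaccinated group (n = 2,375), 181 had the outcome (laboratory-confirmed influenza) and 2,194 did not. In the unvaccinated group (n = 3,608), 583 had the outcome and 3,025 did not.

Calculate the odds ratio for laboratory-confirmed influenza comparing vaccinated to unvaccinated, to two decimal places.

0.43

From the description: a = 181, b = 2194, c = 583, d = 3025.
OR = (a·d)/(b·c) = (181 × 3025) / (2194 × 583) = 547525 / 1279102 = 0.42805
Exposure is associated with lower odds of laboratory-confirmed influenza (OR = 0.43 < 1).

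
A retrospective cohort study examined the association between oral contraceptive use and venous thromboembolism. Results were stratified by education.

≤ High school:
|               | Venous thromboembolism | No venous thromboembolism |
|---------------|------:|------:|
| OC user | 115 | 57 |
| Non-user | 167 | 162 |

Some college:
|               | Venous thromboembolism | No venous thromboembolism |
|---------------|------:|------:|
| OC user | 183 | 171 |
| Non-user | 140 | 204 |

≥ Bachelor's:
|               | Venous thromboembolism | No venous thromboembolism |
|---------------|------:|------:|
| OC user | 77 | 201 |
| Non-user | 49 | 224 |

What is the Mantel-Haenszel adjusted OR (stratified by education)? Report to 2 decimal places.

1.71

OR_MH = Σ(aᵢdᵢ/nᵢ) / Σ(bᵢcᵢ/nᵢ), where nᵢ is the stratum total.
Stratum 1 (≤ High school): n = 501; a·d/n = 115·162/501 = 37.1856; b·c/n = 57·167/501 = 19.0000
Stratum 2 (Some college): n = 698; a·d/n = 183·204/698 = 53.4842; b·c/n = 171·140/698 = 34.2980
Stratum 3 (≥ Bachelor's): n = 551; a·d/n = 77·224/551 = 31.3031; b·c/n = 201·49/551 = 17.8748
OR_MH = (37.1856 + 53.4842 + 31.3031) / (19.0000 + 34.2980 + 17.8748) = 121.9730 / 71.1728 = 1.71376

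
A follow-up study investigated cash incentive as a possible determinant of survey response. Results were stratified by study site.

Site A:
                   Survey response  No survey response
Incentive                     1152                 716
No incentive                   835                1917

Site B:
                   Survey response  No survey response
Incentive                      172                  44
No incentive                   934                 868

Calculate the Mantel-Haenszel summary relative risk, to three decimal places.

RR_MH = Σ(aᵢ·n₀ᵢ/nᵢ) / Σ(cᵢ·n₁ᵢ/nᵢ), with n₁ᵢ = aᵢ+bᵢ (exposed), n₀ᵢ = cᵢ+dᵢ (unexposed), nᵢ = n₁ᵢ+n₀ᵢ.
Stratum 1 (Site A): n₁ = 1868, n₀ = 2752, n = 4620; a·n₀/n = 1152·2752/4620 = 686.2130; c·n₁/n = 835·1868/4620 = 337.6147
Stratum 2 (Site B): n₁ = 216, n₀ = 1802, n = 2018; a·n₀/n = 172·1802/2018 = 153.5897; c·n₁/n = 934·216/2018 = 99.9722
RR_MH = (686.2130 + 153.5897) / (337.6147 + 99.9722) = 839.8027 / 437.5870 = 1.91917

1.919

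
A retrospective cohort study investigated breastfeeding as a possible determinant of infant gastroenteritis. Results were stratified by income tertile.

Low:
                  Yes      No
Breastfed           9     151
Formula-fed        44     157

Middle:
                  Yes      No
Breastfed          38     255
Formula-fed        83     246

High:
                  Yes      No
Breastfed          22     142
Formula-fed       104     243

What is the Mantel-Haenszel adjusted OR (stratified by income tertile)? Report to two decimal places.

0.36

OR_MH = Σ(aᵢdᵢ/nᵢ) / Σ(bᵢcᵢ/nᵢ), where nᵢ is the stratum total.
Stratum 1 (Low): n = 361; a·d/n = 9·157/361 = 3.9141; b·c/n = 151·44/361 = 18.4044
Stratum 2 (Middle): n = 622; a·d/n = 38·246/622 = 15.0289; b·c/n = 255·83/622 = 34.0273
Stratum 3 (High): n = 511; a·d/n = 22·243/511 = 10.4618; b·c/n = 142·104/511 = 28.9002
OR_MH = (3.9141 + 15.0289 + 10.4618) / (18.4044 + 34.0273 + 28.9002) = 29.4049 / 81.3320 = 0.36154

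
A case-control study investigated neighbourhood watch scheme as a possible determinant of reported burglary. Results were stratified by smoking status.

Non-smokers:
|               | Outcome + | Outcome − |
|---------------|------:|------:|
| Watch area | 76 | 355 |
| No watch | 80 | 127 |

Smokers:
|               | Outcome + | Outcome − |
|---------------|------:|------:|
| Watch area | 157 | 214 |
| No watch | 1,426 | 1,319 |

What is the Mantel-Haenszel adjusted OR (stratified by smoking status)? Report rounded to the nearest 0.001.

OR_MH = Σ(aᵢdᵢ/nᵢ) / Σ(bᵢcᵢ/nᵢ), where nᵢ is the stratum total.
Stratum 1 (Non-smokers): n = 638; a·d/n = 76·127/638 = 15.1285; b·c/n = 355·80/638 = 44.5141
Stratum 2 (Smokers): n = 3116; a·d/n = 157·1319/3116 = 66.4580; b·c/n = 214·1426/3116 = 97.9345
OR_MH = (15.1285 + 66.4580) / (44.5141 + 97.9345) = 81.5865 / 142.4486 = 0.57274

0.573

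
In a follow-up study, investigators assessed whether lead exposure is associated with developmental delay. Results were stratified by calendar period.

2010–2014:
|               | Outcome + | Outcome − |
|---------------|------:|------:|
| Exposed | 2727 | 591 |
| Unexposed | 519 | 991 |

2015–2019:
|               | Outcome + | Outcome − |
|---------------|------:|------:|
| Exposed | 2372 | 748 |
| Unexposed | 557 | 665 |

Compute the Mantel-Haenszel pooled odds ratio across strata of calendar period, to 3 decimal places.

5.788

OR_MH = Σ(aᵢdᵢ/nᵢ) / Σ(bᵢcᵢ/nᵢ), where nᵢ is the stratum total.
Stratum 1 (2010–2014): n = 4828; a·d/n = 2727·991/4828 = 559.7467; b·c/n = 591·519/4828 = 63.5313
Stratum 2 (2015–2019): n = 4342; a·d/n = 2372·665/4342 = 363.2842; b·c/n = 748·557/4342 = 95.9549
OR_MH = (559.7467 + 363.2842) / (63.5313 + 95.9549) = 923.0309 / 159.4861 = 5.78753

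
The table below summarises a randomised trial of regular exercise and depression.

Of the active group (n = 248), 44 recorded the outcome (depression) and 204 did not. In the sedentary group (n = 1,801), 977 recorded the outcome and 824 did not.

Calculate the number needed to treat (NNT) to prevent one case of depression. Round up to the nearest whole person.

Risk in treated group = 44/248 = 0.17742; risk in control = 977/1801 = 0.54248.
Absolute risk reduction = 0.54248 − 0.17742 = 0.36506
NNT = 1 / ARR = 1 / 0.36506 = 2.739 → round up → 3

3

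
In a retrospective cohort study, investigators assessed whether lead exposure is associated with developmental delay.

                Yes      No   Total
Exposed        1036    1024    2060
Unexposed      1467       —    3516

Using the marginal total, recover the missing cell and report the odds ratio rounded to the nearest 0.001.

1.413

The missing cell is in the unexposed row: 3516 − 1467 = 2049.
So a = 1036, b = 1024, c = 1467, d = 2049.
OR = (a·d)/(b·c) = (1036 × 2049) / (1024 × 1467) = 2122764 / 1502208 = 1.41310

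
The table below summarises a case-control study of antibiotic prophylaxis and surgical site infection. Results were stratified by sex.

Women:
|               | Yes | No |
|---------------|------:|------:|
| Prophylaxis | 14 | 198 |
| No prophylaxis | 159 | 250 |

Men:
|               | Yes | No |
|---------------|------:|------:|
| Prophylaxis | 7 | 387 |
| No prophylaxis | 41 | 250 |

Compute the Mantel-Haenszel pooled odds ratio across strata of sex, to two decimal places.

OR_MH = Σ(aᵢdᵢ/nᵢ) / Σ(bᵢcᵢ/nᵢ), where nᵢ is the stratum total.
Stratum 1 (Women): n = 621; a·d/n = 14·250/621 = 5.6361; b·c/n = 198·159/621 = 50.6957
Stratum 2 (Men): n = 685; a·d/n = 7·250/685 = 2.5547; b·c/n = 387·41/685 = 23.1635
OR_MH = (5.6361 + 2.5547) / (50.6957 + 23.1635) = 8.1908 / 73.8592 = 0.11090

0.11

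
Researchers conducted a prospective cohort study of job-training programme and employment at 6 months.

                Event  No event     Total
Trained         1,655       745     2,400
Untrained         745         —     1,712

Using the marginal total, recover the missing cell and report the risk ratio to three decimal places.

1.585

The missing cell is in the unexposed row: 1712 − 745 = 967.
So a = 1655, b = 745, c = 745, d = 967.
RR = [a/(a+b)] / [c/(c+d)] = (1655/2400) / (745/1712) = 0.68958/0.43516 = 1.58465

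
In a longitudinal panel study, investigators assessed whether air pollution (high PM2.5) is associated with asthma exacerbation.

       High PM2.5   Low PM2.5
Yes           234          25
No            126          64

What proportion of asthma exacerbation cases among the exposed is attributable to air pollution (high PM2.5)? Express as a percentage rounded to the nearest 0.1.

Reading the table with exposure as columns: a = 234 (High PM2.5, case), b = 126 (High PM2.5, non-case), c = 25 (Low PM2.5, case), d = 64.
Risk in exposed = 234/360 = 0.65000; risk in unexposed = 25/89 = 0.28090.
RR = 0.65000/0.28090 = 2.31400
AR% = (RR − 1)/RR × 100 = (2.31400 − 1)/2.31400 × 100 = 56.7848%

56.8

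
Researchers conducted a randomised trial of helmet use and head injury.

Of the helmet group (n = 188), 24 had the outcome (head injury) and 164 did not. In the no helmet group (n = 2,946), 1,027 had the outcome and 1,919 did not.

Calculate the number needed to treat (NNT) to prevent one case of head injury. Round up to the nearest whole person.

Risk in treated group = 24/188 = 0.12766; risk in control = 1027/2946 = 0.34861.
Absolute risk reduction = 0.34861 − 0.12766 = 0.22095
NNT = 1 / ARR = 1 / 0.22095 = 4.526 → round up → 5

5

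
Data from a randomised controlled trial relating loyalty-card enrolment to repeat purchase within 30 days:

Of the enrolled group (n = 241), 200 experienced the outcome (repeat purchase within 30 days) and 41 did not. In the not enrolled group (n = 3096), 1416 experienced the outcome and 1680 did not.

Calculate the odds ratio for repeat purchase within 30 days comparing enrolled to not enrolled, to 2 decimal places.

From the description: a = 200, b = 41, c = 1416, d = 1680.
OR = (a·d)/(b·c) = (200 × 1680) / (41 × 1416) = 336000 / 58056 = 5.78752
The odds of repeat purchase within 30 days are about 5.79 times as high in the enrolled group.

5.79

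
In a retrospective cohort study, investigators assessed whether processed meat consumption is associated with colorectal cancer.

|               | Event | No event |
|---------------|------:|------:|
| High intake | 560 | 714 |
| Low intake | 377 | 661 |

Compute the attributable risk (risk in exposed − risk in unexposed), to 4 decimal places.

Cells: a = 560, b = 714, c = 377, d = 661.
Risk in exposed = 560/1274 = 0.439560; risk in unexposed = 377/1038 = 0.363198.
Risk difference = 0.439560 − 0.363198 = 0.076362

0.0764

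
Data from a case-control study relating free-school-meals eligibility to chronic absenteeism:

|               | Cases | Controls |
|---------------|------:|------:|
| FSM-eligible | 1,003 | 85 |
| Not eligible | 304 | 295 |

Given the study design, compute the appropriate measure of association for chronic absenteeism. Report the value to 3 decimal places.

Cells: a = 1003, b = 85, c = 304, d = 295.
This is a case-control study: participants were sampled on outcome status, so risks in the source population cannot be estimated directly — relative risk is not valid here. The odds ratio is the appropriate measure.
OR = (a·d)/(b·c) = (1003 × 295) / (85 × 304) = 295885 / 25840 = 11.45066

11.451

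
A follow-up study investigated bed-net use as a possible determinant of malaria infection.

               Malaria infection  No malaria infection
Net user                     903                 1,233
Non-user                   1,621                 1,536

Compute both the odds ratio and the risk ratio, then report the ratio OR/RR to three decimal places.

0.843

Cells: a = 903, b = 1233, c = 1621, d = 1536.
OR = (903·1536)/(1233·1621) = 1387008/1998693 = 0.69396
Risk in exposed = 903/2136 = 0.42275; risk in unexposed = 1621/3157 = 0.51346; RR = 0.82334
OR/RR = 0.69396 / 0.82334 = 0.84286
The outcome is not rare, so the OR lies further from 1 than the RR.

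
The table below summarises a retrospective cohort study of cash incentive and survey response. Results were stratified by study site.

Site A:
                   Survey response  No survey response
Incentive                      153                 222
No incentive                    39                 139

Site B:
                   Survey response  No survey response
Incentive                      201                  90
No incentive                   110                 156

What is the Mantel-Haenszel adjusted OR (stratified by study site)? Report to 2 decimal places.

2.83

OR_MH = Σ(aᵢdᵢ/nᵢ) / Σ(bᵢcᵢ/nᵢ), where nᵢ is the stratum total.
Stratum 1 (Site A): n = 553; a·d/n = 153·139/553 = 38.4575; b·c/n = 222·39/553 = 15.6564
Stratum 2 (Site B): n = 557; a·d/n = 201·156/557 = 56.2944; b·c/n = 90·110/557 = 17.7738
OR_MH = (38.4575 + 56.2944) / (15.6564 + 17.7738) = 94.7519 / 33.4302 = 2.83432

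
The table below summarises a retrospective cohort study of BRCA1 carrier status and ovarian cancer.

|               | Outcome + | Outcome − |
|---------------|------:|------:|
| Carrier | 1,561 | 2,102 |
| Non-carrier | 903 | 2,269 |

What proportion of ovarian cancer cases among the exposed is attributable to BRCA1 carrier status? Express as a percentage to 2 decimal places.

Cells: a = 1561, b = 2102, c = 903, d = 2269.
Risk in exposed = 1561/3663 = 0.42615; risk in unexposed = 903/3172 = 0.28468.
RR = 0.42615/0.28468 = 1.49696
AR% = (RR − 1)/RR × 100 = (1.49696 − 1)/1.49696 × 100 = 33.1981%

33.20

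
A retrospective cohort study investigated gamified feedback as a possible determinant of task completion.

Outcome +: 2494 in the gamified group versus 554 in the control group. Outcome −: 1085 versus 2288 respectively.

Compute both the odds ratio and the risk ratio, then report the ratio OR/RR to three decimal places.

2.656

From the description: a = 2494, b = 1085, c = 554, d = 2288.
OR = (2494·2288)/(1085·554) = 5706272/601090 = 9.49321
Risk in exposed = 2494/3579 = 0.69684; risk in unexposed = 554/2842 = 0.19493; RR = 3.57478
OR/RR = 9.49321 / 3.57478 = 2.65561
The outcome is not rare, so the OR lies further from 1 than the RR.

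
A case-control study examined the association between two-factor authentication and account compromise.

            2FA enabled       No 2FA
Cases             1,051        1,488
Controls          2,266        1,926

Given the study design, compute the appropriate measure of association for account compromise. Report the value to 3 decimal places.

Reading the table with exposure as columns: a = 1051 (2FA enabled, case), b = 2266 (2FA enabled, non-case), c = 1488 (No 2FA, case), d = 1926.
This is a case-control study: participants were sampled on outcome status, so risks in the source population cannot be estimated directly — relative risk is not valid here. The odds ratio is the appropriate measure.
OR = (a·d)/(b·c) = (1051 × 1926) / (2266 × 1488) = 2024226 / 3371808 = 0.60034

0.600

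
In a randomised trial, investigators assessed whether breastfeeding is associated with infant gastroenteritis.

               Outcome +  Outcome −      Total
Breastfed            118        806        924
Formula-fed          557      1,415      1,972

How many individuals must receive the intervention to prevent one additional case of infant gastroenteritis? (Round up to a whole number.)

Risk in treated group = 118/924 = 0.12771; risk in control = 557/1972 = 0.28245.
Absolute risk reduction = 0.28245 − 0.12771 = 0.15475
NNT = 1 / ARR = 1 / 0.15475 = 6.462 → round up → 7

7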